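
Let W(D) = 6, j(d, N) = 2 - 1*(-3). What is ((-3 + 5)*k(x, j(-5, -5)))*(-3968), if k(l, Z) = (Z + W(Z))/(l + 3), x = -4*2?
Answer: 87296/5 ≈ 17459.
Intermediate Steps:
j(d, N) = 5 (j(d, N) = 2 + 3 = 5)
x = -8
k(l, Z) = (6 + Z)/(3 + l) (k(l, Z) = (Z + 6)/(l + 3) = (6 + Z)/(3 + l))
((-3 + 5)*k(x, j(-5, -5)))*(-3968) = ((-3 + 5)*((6 + 5)/(3 - 8)))*(-3968) = (2*(11/(-5)))*(-3968) = (2*(-⅕*11))*(-3968) = (2*(-11/5))*(-3968) = -22/5*(-3968) = 87296/5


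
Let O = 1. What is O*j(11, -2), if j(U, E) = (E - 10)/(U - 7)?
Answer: -3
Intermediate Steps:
j(U, E) = (-10 + E)/(-7 + U)
O*j(11, -2) = 1*((-10 - 2)/(-7 + 11)) = 1*(-12/4) = 1*((¼)*(-12)) = 1*(-3) = -3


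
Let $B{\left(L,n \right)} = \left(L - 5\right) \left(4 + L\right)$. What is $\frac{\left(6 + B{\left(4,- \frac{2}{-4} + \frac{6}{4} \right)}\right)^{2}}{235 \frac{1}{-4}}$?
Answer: $- \frac{16}{235} \approx -0.068085$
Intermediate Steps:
$B{\left(L,n \right)} = \left(-5 + L\right) \left(4 + L\right)$
$\frac{\left(6 + B{\left(4,- \frac{2}{-4} + \frac{6}{4} \right)}\right)^{2}}{235 \frac{1}{-4}} = \frac{\left(6 - \left(24 - 16\right)\right)^{2}}{235 \frac{1}{-4}} = \frac{\left(6 - 8\right)^{2}}{235 \left(- \frac{1}{4}\right)} = \frac{\left(6 - 8\right)^{2}}{- \frac{235}{4}} = \left(-2\right)^{2} \left(- \frac{4}{235}\right) = 4 \left(- \frac{4}{235}\right) = - \frac{16}{235}$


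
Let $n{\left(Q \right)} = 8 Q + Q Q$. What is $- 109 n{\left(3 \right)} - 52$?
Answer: $-3649$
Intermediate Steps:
$n{\left(Q \right)} = Q^{2} + 8 Q$ ($n{\left(Q \right)} = 8 Q + Q^{2} = Q^{2} + 8 Q$)
$- 109 n{\left(3 \right)} - 52 = - 109 \cdot 3 \left(8 + 3\right) - 52 = - 109 \cdot 3 \cdot 11 - 52 = \left(-109\right) 33 - 52 = -3597 - 52 = -3649$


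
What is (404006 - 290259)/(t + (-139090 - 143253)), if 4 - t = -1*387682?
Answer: 113747/105343 ≈ 1.0798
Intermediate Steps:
t = 387686 (t = 4 - (-1)*387682 = 4 - 1*(-387682) = 4 + 387682 = 387686)
(404006 - 290259)/(t + (-139090 - 143253)) = (404006 - 290259)/(387686 + (-139090 - 143253)) = 113747/(387686 - 282343) = 113747/105343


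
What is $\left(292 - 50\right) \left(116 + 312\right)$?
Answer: $103576$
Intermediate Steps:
$\left(292 - 50\right) \left(116 + 312\right) = 242 \cdot 428 = 103576$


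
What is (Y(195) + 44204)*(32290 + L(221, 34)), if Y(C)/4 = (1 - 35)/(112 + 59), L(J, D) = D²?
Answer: 252809885608/171 ≈ 1.4784e+9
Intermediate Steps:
Y(C) = -136/171 (Y(C) = 4*((1 - 35)/(112 + 59)) = 4*(-34/171) = -136/171)
(Y(195) + 44204)*(32290 + L(221, 34)) = (-136/171 + 44204)*(32290 + 34²) = 7558748*(32290 + 1156)/171 = (7558748/171)*33446 = 252809885608/171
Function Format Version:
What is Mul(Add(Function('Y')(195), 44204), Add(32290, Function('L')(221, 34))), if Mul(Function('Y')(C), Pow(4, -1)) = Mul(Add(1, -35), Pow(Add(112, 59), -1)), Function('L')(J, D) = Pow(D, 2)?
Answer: Rational(252809885608, 171) ≈ 1.4784e+9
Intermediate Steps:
Function('Y')(C) = Rational(-136, 171) (Function('Y')(C) = Mul(4, Mul(Add(1, -35), Pow(Add(112, 59), -1))) = Mul(4, Mul(-34, Pow(171, -1))) = Mul(4, Mul(-34, Rational(1, 171))) = Mul(4, Rational(-34, 171)) = Rational(-136, 171))
Mul(Add(Function('Y')(195), 44204), Add(32290, Function('L')(221, 34))) = Mul(Add(Rational(-136, 171), 44204), Add(32290, Pow(34, 2))) = Mul(Rational(7558748, 171), Add(32290, 1156)) = Mul(Rational(7558748, 171), 33446) = Rational(252809885608, 171)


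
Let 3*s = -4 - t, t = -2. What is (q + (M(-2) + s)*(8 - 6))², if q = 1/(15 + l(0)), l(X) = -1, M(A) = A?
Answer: 48841/1764 ≈ 27.688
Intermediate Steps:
s = -⅔ (s = (-4 - 1*(-2))/3 = (-4 + 2)/3 = (⅓)*(-2) = -⅔ ≈ -0.66667)
q = 1/14 (q = 1/(15 - 1) = 1/14 ≈ 0.071429)
(q + (M(-2) + s)*(8 - 6))² = (1/14 + (-2 - ⅔)*(8 - 6))² = (1/14 - 8/3*2)² = (1/14 - 16/3)² = (-221/42)² = 48841/1764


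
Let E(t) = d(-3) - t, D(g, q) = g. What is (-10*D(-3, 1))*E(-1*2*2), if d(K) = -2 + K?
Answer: -30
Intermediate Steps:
E(t) = -5 - t (E(t) = (-2 - 3) - t = -5 - t)
(-10*D(-3, 1))*E(-1*2*2) = (-10*(-3))*(-5 - (-1*2)*2) = 30*(-5 - (-2)*2) = 30*(-5 - 1*(-4)) = 30*(-5 + 4) = 30*(-1) = -30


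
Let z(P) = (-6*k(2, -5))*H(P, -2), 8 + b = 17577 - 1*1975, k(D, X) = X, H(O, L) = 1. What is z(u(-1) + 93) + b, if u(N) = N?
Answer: 15624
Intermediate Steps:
b = 15594 (b = -8 + (17577 - 1*1975) = -8 + (17577 - 1975) = -8 + 15602 = 15594)
z(P) = 30 (z(P) = -6*(-5)*1 = 30*1 = 30)
z(u(-1) + 93) + b = 30 + 15594 = 15624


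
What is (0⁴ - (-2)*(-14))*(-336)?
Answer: 9408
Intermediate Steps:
(0⁴ - (-2)*(-14))*(-336) = (0 - 1*28)*(-336) = (0 - 28)*(-336) = -28*(-336) = 9408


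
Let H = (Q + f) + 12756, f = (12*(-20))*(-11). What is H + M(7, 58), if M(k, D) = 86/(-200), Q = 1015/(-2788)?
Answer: 536522927/34850 ≈ 15395.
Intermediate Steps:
Q = -1015/2788 (Q = 1015*(-1/2788) = -1015/2788 ≈ -0.36406)
f = 2640 (f = -240*(-11) = 2640)
M(k, D) = -43/100 (M(k, D) = 86*(-1/200) = -43/100)
H = 42923033/2788 (H = (-1015/2788 + 2640) + 12756 = 7359305/2788 + 12756 = 42923033/2788 ≈ 15396.)
H + M(7, 58) = 42923033/2788 - 43/100 = 536522927/34850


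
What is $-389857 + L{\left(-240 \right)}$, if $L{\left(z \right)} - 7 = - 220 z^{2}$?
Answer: $-13061850$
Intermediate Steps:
$L{\left(z \right)} = 7 - 220 z^{2}$
$-389857 + L{\left(-240 \right)} = -389857 + \left(7 - 220 \left(-240\right)^{2}\right) = -389857 + \left(7 - 12672000\right) = -389857 - 12671993 = -13061850$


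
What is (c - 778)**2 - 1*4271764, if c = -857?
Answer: -1598539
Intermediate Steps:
(c - 778)**2 - 1*4271764 = (-857 - 778)**2 - 1*4271764 = (-1635)**2 - 4271764 = 2673225 - 4271764 = -1598539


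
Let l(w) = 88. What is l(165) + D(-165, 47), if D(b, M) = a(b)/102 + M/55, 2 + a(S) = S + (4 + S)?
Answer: 240217/2805 ≈ 85.639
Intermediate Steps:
a(S) = 2 + 2*S (a(S) = -2 + (S + (4 + S)) = -2 + (4 + 2*S) = 2 + 2*S)
D(b, M) = 1/51 + b/51 + M/55 (D(b, M) = (2 + 2*b)/102 + M/55 = (2 + 2*b)*(1/102) + M*(1/55) = (1/51 + b/51) + M/55 = 1/51 + b/51 + M/55)
l(165) + D(-165, 47) = 88 + (1/51 + (1/51)*(-165) + (1/55)*47) = 88 + (1/51 - 55/17 + 47/55) = 88 - 6623/2805 = 240217/2805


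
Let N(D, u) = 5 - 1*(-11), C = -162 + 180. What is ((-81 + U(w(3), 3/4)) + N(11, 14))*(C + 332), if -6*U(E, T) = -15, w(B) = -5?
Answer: -21875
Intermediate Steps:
C = 18
U(E, T) = 5/2 (U(E, T) = -⅙*(-15) = 5/2)
N(D, u) = 16 (N(D, u) = 5 + 11 = 16)
((-81 + U(w(3), 3/4)) + N(11, 14))*(C + 332) = ((-81 + 5/2) + 16)*(18 + 332) = (-157/2 + 16)*350 = -125/2*350 = -21875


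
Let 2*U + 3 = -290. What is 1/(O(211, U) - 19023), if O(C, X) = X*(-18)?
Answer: -1/16386 ≈ -6.1028e-5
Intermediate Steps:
U = -293/2 (U = -3/2 + (½)*(-290) = -3/2 - 145 = -293/2 ≈ -146.50)
O(C, X) = -18*X
1/(O(211, U) - 19023) = 1/(-18*(-293/2) - 19023) = 1/(2637 - 19023) = 1/(-16386) = -1/16386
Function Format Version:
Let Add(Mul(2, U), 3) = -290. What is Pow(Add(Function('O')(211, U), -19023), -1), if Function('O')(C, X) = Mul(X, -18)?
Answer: Rational(-1, 16386) ≈ -6.1028e-5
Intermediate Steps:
U = Rational(-293, 2) (U = Add(Rational(-3, 2), Mul(Rational(1, 2), -290)) = Add(Rational(-3, 2), -145) = Rational(-293, 2) ≈ -146.50)
Function('O')(C, X) = Mul(-18, X)
Pow(Add(Function('O')(211, U), -19023), -1) = Pow(Add(Mul(-18, Rational(-293, 2)), -19023), -1) = Pow(Add(2637, -19023), -1) = Pow(-16386, -1) = Rational(-1, 16386)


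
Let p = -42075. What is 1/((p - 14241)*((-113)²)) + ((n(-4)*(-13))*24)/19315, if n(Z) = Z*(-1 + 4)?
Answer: 2692306651661/13889397262260 ≈ 0.19384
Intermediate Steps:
n(Z) = 3*Z (n(Z) = Z*3 = 3*Z)
1/((p - 14241)*((-113)²)) + ((n(-4)*(-13))*24)/19315 = 1/((-42075 - 14241)*((-113)²)) + (((3*(-4))*(-13))*24)/19315 = 1/(-56316*12769) + (-12*(-13)*24)*(1/19315) = -1/56316*1/12769 + (156*24)*(1/19315) = -1/719099004 + 3744*(1/19315) = -1/719099004 + 3744/19315 = 2692306651661/13889397262260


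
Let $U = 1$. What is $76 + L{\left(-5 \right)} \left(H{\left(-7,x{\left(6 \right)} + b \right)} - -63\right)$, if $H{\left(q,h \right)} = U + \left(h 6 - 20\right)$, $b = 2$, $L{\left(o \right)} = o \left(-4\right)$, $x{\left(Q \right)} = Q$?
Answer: $1916$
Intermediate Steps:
$L{\left(o \right)} = - 4 o$
$H{\left(q,h \right)} = -19 + 6 h$ ($H{\left(q,h \right)} = 1 + \left(h 6 - 20\right) = 1 + \left(6 h - 20\right) = 1 + \left(-20 + 6 h\right) = -19 + 6 h$)
$76 + L{\left(-5 \right)} \left(H{\left(-7,x{\left(6 \right)} + b \right)} - -63\right) = 76 + \left(-4\right) \left(-5\right) \left(\left(-19 + 6 \left(6 + 2\right)\right) - -63\right) = 76 + 20 \left(\left(-19 + 6 \cdot 8\right) + 63\right) = 76 + 20 \left(\left(-19 + 48\right) + 63\right) = 76 + 20 \left(29 + 63\right) = 76 + 20 \cdot 92 = 76 + 1840 = 1916$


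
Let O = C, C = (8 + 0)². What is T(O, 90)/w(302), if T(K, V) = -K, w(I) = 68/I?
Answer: -4832/17 ≈ -284.24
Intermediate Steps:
C = 64 (C = 8² = 64)
O = 64
T(O, 90)/w(302) = (-1*64)/((68/302)) = -64/(68*(1/302)) = -64/34/151 = -64*151/34 = -4832/17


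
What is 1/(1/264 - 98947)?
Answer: -264/26122007 ≈ -1.0106e-5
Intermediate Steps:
1/(1/264 - 98947) = 1/(-26122007/264) = -264/26122007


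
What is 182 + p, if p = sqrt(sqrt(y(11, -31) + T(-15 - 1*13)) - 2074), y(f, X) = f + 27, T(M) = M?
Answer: 182 + sqrt(-2074 + sqrt(10)) ≈ 182.0 + 45.506*I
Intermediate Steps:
y(f, X) = 27 + f
p = sqrt(-2074 + sqrt(10)) (p = sqrt(sqrt((27 + 11) + (-15 - 1*13)) - 2074) = sqrt(sqrt(38 + (-15 - 13)) - 2074) = sqrt(sqrt(38 - 28) - 2074) = sqrt(sqrt(10) - 2074) = sqrt(-2074 + sqrt(10)) ≈ 45.506*I)
182 + p = 182 + sqrt(-2074 + sqrt(10))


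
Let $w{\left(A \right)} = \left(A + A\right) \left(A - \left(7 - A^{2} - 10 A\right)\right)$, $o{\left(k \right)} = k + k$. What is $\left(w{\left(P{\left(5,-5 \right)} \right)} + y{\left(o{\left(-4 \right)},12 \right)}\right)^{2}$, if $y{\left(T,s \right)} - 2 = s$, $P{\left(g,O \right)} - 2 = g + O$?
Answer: $8100$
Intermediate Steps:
$P{\left(g,O \right)} = 2 + O + g$ ($P{\left(g,O \right)} = 2 + \left(g + O\right) = 2 + \left(O + g\right) = 2 + O + g$)
$o{\left(k \right)} = 2 k$
$y{\left(T,s \right)} = 2 + s$
$w{\left(A \right)} = 2 A \left(-7 + A^{2} + 11 A\right)$ ($w{\left(A \right)} = 2 A \left(A + \left(-7 + A^{2} + 10 A\right)\right) = 2 A \left(-7 + A^{2} + 11 A\right)$)
$\left(w{\left(P{\left(5,-5 \right)} \right)} + y{\left(o{\left(-4 \right)},12 \right)}\right)^{2} = \left(2 \left(2 - 5 + 5\right) \left(-7 + \left(2 - 5 + 5\right)^{2} + 11 \left(2 - 5 + 5\right)\right) + \left(2 + 12\right)\right)^{2} = \left(2 \cdot 2 \left(-7 + 2^{2} + 11 \cdot 2\right) + 14\right)^{2} = \left(2 \cdot 2 \left(-7 + 4 + 22\right) + 14\right)^{2} = \left(2 \cdot 2 \cdot 19 + 14\right)^{2} = \left(76 + 14\right)^{2} = 90^{2} = 8100$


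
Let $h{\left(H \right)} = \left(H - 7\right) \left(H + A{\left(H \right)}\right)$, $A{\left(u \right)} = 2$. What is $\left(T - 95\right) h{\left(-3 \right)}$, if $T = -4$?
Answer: $-990$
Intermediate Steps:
$h{\left(H \right)} = \left(-7 + H\right) \left(2 + H\right)$ ($h{\left(H \right)} = \left(H - 7\right) \left(H + 2\right) = \left(-7 + H\right) \left(2 + H\right)$)
$\left(T - 95\right) h{\left(-3 \right)} = \left(-4 - 95\right) \left(-14 + \left(-3\right)^{2} - -15\right) = - 99 \left(-14 + 9 + 15\right) = \left(-99\right) 10 = -990$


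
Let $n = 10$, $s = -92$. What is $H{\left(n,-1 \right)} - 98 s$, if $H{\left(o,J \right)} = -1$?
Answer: $9015$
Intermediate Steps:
$H{\left(n,-1 \right)} - 98 s = -1 - -9016 = -1 + 9016 = 9015$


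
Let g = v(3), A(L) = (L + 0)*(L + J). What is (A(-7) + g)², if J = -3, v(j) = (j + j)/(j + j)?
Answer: 5041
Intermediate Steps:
v(j) = 1 (v(j) = (2*j)/((2*j)) = (2*j)*(1/(2*j)) = 1)
A(L) = L*(-3 + L) (A(L) = (L + 0)*(L - 3) = L*(-3 + L))
g = 1
(A(-7) + g)² = (-7*(-3 - 7) + 1)² = (-7*(-10) + 1)² = (70 + 1)² = 71² = 5041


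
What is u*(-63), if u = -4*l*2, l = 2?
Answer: 1008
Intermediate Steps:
u = -16 (u = -4*2*2 = -8*2 = -16)
u*(-63) = -16*(-63) = 1008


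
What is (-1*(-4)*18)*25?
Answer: 1800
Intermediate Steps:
(-1*(-4)*18)*25 = (4*18)*25 = 72*25 = 1800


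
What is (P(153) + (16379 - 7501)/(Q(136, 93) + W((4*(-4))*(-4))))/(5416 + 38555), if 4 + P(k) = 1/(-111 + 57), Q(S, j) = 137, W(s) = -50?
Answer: 153511/68858586 ≈ 0.0022294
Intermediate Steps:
P(k) = -217/54 (P(k) = -4 + 1/(-111 + 57) = -4 + 1/(-54) = -4 - 1/54 = -217/54)
(P(153) + (16379 - 7501)/(Q(136, 93) + W((4*(-4))*(-4))))/(5416 + 38555) = (-217/54 + (16379 - 7501)/(137 - 50))/(5416 + 38555) = (-217/54 + 8878/87)/43971 = (-217/54 + 8878*(1/87))*(1/43971) = (-217/54 + 8878/87)*(1/43971) = (153511/1566)*(1/43971) = 153511/68858586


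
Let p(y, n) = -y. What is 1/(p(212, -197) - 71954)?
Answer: -1/72166 ≈ -1.3857e-5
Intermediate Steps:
1/(p(212, -197) - 71954) = 1/(-1*212 - 71954) = 1/(-212 - 71954) = 1/(-72166) = -1/72166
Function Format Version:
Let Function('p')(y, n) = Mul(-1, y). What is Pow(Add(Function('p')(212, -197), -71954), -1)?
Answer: Rational(-1, 72166) ≈ -1.3857e-5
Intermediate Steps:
Pow(Add(Function('p')(212, -197), -71954), -1) = Pow(Add(Mul(-1, 212), -71954), -1) = Pow(Add(-212, -71954), -1) = Pow(-72166, -1) = Rational(-1, 72166)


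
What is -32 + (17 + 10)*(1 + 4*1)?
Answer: 103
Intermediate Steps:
-32 + (17 + 10)*(1 + 4*1) = -32 + 27*(1 + 4) = -32 + 27*5 = -32 + 135 = 103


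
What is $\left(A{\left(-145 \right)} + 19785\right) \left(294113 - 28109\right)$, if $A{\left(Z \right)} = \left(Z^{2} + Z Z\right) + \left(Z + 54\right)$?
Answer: $16424150976$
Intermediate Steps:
$A{\left(Z \right)} = 54 + Z + 2 Z^{2}$ ($A{\left(Z \right)} = \left(Z^{2} + Z^{2}\right) + \left(54 + Z\right) = 2 Z^{2} + \left(54 + Z\right) = 54 + Z + 2 Z^{2}$)
$\left(A{\left(-145 \right)} + 19785\right) \left(294113 - 28109\right) = \left(\left(54 - 145 + 2 \left(-145\right)^{2}\right) + 19785\right) \left(294113 - 28109\right) = \left(\left(54 - 145 + 2 \cdot 21025\right) + 19785\right) 266004 = \left(\left(54 - 145 + 42050\right) + 19785\right) 266004 = \left(41959 + 19785\right) 266004 = 61744 \cdot 266004 = 16424150976$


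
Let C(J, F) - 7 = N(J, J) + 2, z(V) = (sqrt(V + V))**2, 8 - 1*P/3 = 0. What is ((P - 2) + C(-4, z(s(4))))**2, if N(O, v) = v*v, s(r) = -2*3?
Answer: 2209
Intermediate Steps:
P = 24 (P = 24 - 3*0 = 24 + 0 = 24)
s(r) = -6
N(O, v) = v**2
z(V) = 2*V (z(V) = (sqrt(2*V))**2 = (sqrt(2)*sqrt(V))**2 = 2*V)
C(J, F) = 9 + J**2 (C(J, F) = 7 + (J**2 + 2) = 7 + (2 + J**2) = 9 + J**2)
((P - 2) + C(-4, z(s(4))))**2 = ((24 - 2) + (9 + (-4)**2))**2 = (22 + (9 + 16))**2 = (22 + 25)**2 = 47**2 = 2209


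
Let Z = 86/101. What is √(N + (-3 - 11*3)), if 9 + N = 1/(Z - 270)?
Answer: I*√2078524319/6796 ≈ 6.7085*I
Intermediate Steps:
Z = 86/101 (Z = 86*(1/101) = 86/101 ≈ 0.85149)
N = -244757/27184 (N = -9 + 1/(86/101 - 270) = -9 + 1/(-27184/101) = -9 - 101/27184 = -244757/27184 ≈ -9.0037)
√(N + (-3 - 11*3)) = √(-244757/27184 + (-3 - 11*3)) = √(-244757/27184 + (-3 - 33)) = √(-244757/27184 - 36) = √(-1223381/27184) = I*√2078524319/6796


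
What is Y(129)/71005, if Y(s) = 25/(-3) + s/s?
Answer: -2/19365 ≈ -0.00010328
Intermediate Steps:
Y(s) = -22/3 (Y(s) = 25*(-⅓) + 1 = -25/3 + 1 = -22/3)
Y(129)/71005 = -22/3/71005 = -22/3*1/71005 = -2/19365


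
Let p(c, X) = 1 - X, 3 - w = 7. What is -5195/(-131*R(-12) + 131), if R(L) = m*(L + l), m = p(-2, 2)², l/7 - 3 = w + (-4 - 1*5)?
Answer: -5195/10873 ≈ -0.47779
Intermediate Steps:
w = -4 (w = 3 - 1*7 = 3 - 7 = -4)
l = -70 (l = 21 + 7*(-4 + (-4 - 1*5)) = 21 + 7*(-4 + (-4 - 5)) = 21 + 7*(-4 - 9) = 21 + 7*(-13) = 21 - 91 = -70)
m = 1 (m = (1 - 1*2)² = (1 - 2)² = (-1)² = 1)
R(L) = -70 + L (R(L) = 1*(L - 70) = 1*(-70 + L) = -70 + L)
-5195/(-131*R(-12) + 131) = -5195/(-131*(-70 - 12) + 131) = -5195/(-131*(-82) + 131) = -5195/(10742 + 131) = -5195/10873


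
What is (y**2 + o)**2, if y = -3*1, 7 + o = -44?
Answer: 1764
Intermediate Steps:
o = -51 (o = -7 - 44 = -51)
y = -3
(y**2 + o)**2 = ((-3)**2 - 51)**2 = (9 - 51)**2 = (-42)**2 = 1764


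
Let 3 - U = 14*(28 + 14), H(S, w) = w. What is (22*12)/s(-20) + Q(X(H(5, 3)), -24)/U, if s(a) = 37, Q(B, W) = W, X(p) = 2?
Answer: 51776/7215 ≈ 7.1762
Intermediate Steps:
U = -585 (U = 3 - 14*(28 + 14) = 3 - 14*42 = 3 - 1*588 = 3 - 588 = -585)
(22*12)/s(-20) + Q(X(H(5, 3)), -24)/U = (22*12)/37 - 24/(-585) = 264*(1/37) - 24*(-1/585) = 264/37 + 8/195 = 51776/7215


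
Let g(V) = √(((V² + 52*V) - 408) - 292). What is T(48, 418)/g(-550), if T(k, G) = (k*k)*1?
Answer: 576*√683/3415 ≈ 4.4080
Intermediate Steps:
g(V) = √(-700 + V² + 52*V) (g(V) = √((-408 + V² + 52*V) - 292) = √(-700 + V² + 52*V))
T(k, G) = k² (T(k, G) = k²*1 = k²)
T(48, 418)/g(-550) = 48²/(√(-700 + (-550)² + 52*(-550))) = 2304/(√(-700 + 302500 - 28600)) = 2304/(√273200) = 2304/((20*√683)) = 2304*(√683/13660) = 576*√683/3415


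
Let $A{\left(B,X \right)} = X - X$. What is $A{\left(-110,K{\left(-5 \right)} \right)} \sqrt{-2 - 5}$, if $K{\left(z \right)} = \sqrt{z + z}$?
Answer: $0$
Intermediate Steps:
$K{\left(z \right)} = \sqrt{2} \sqrt{z}$ ($K{\left(z \right)} = \sqrt{2 z} = \sqrt{2} \sqrt{z}$)
$A{\left(B,X \right)} = 0$
$A{\left(-110,K{\left(-5 \right)} \right)} \sqrt{-2 - 5} = 0 \sqrt{-2 - 5} = 0 \sqrt{-7} = 0 i \sqrt{7} = 0$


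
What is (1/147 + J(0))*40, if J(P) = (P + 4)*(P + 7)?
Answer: 164680/147 ≈ 1120.3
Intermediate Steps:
J(P) = (4 + P)*(7 + P)
(1/147 + J(0))*40 = (1/147 + (28 + 0² + 11*0))*40 = (1/147 + (28 + 0 + 0))*40 = (1/147 + 28)*40 = (4117/147)*40 = 164680/147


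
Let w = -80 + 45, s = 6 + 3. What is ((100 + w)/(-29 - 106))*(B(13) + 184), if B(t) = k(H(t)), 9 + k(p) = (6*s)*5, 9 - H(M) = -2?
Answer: -5785/27 ≈ -214.26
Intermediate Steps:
s = 9
H(M) = 11 (H(M) = 9 - 1*(-2) = 9 + 2 = 11)
w = -35
k(p) = 261 (k(p) = -9 + (6*9)*5 = -9 + 54*5 = -9 + 270 = 261)
B(t) = 261
((100 + w)/(-29 - 106))*(B(13) + 184) = ((100 - 35)/(-29 - 106))*(261 + 184) = (65/(-135))*445 = (65*(-1/135))*445 = -13/27*445 = -5785/27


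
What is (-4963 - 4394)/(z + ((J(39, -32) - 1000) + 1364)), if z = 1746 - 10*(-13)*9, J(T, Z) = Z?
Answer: -9357/3248 ≈ -2.8808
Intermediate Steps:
z = 2916 (z = 1746 + 130*9 = 1746 + 1170 = 2916)
(-4963 - 4394)/(z + ((J(39, -32) - 1000) + 1364)) = (-4963 - 4394)/(2916 + ((-32 - 1000) + 1364)) = -9357/(2916 + (-1032 + 1364)) = -9357/(2916 + 332) = -9357/3248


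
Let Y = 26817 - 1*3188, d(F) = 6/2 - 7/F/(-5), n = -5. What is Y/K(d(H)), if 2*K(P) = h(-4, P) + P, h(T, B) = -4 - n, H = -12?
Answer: 2835480/233 ≈ 12169.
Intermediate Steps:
d(F) = 3 + 7/(5*F) (d(F) = 6*(½) - 7/F*(-⅕) = 3 + 7/(5*F))
h(T, B) = 1 (h(T, B) = -4 - 1*(-5) = -4 + 5 = 1)
Y = 23629 (Y = 26817 - 3188 = 23629)
K(P) = ½ + P/2 (K(P) = (1 + P)/2 = ½ + P/2)
Y/K(d(H)) = 23629/(½ + (3 + (7/5)/(-12))/2) = 23629/(½ + (3 + (7/5)*(-1/12))/2) = 23629/(½ + (3 - 7/60)/2) = 23629/(½ + (½)*(173/60)) = 23629/(½ + 173/120) = 23629/(233/120) = 23629*(120/233) = 2835480/233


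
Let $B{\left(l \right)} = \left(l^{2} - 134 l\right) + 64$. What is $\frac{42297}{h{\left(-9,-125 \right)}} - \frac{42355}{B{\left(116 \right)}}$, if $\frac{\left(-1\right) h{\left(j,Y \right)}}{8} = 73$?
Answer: $- \frac{3804613}{73876} \approx -51.5$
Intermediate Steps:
$B{\left(l \right)} = 64 + l^{2} - 134 l$
$h{\left(j,Y \right)} = -584$ ($h{\left(j,Y \right)} = \left(-8\right) 73 = -584$)
$\frac{42297}{h{\left(-9,-125 \right)}} - \frac{42355}{B{\left(116 \right)}} = \frac{42297}{-584} - \frac{42355}{64 + 116^{2} - 15544} = 42297 \left(- \frac{1}{584}\right) - \frac{42355}{64 + 13456 - 15544} = - \frac{42297}{584} - \frac{42355}{-2024} = - \frac{42297}{584} - - \frac{42355}{2024} = - \frac{42297}{584} + \frac{42355}{2024} = - \frac{3804613}{73876}$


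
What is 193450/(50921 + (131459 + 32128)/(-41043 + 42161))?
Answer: 43255420/11418653 ≈ 3.7881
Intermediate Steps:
193450/(50921 + (131459 + 32128)/(-41043 + 42161)) = 193450/(50921 + 163587/1118) = 193450/(57093265/1118) = 193450*(1118/57093265) = 43255420/11418653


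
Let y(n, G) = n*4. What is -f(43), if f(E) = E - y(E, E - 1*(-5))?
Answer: 129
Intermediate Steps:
y(n, G) = 4*n
f(E) = -3*E (f(E) = E - 4*E = -3*E)
-f(43) = -(-3)*43 = -1*(-129) = 129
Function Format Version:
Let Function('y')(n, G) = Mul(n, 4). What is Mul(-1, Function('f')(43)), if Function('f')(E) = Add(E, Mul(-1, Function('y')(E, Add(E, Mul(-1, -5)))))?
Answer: 129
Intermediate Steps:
Function('y')(n, G) = Mul(4, n)
Function('f')(E) = Mul(-3, E) (Function('f')(E) = Add(E, Mul(-1, Mul(4, E))) = Add(E, Mul(-4, E)) = Mul(-3, E))
Mul(-1, Function('f')(43)) = Mul(-1, Mul(-3, 43)) = Mul(-1, -129) = 129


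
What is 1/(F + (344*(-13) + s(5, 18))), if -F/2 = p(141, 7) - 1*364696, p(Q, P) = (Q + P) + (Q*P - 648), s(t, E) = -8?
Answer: 1/723938 ≈ 1.3813e-6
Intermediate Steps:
p(Q, P) = -648 + P + Q + P*Q (p(Q, P) = (P + Q) + (P*Q - 648) = (P + Q) + (-648 + P*Q) = -648 + P + Q + P*Q)
F = 728418 (F = -2*((-648 + 7 + 141 + 7*141) - 1*364696) = -2*((-648 + 7 + 141 + 987) - 364696) = -2*(487 - 364696) = -2*(-364209) = 728418)
1/(F + (344*(-13) + s(5, 18))) = 1/(728418 + (344*(-13) - 8)) = 1/(728418 + (-4472 - 8)) = 1/(728418 - 4480) = 1/723938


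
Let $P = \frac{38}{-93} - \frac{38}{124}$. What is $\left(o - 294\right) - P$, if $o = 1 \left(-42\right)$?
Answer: $- \frac{62363}{186} \approx -335.29$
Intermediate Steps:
$o = -42$
$P = - \frac{133}{186}$ ($P = 38 \left(- \frac{1}{93}\right) - \frac{19}{62} = - \frac{38}{93} - \frac{19}{62} = - \frac{133}{186} \approx -0.71505$)
$\left(o - 294\right) - P = \left(-42 - 294\right) - - \frac{133}{186} = -336 + \frac{133}{186} = - \frac{62363}{186}$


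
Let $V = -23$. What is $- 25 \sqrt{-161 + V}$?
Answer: $- 50 i \sqrt{46} \approx - 339.12 i$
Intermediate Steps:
$- 25 \sqrt{-161 + V} = - 25 \sqrt{-161 - 23} = - 25 \sqrt{-184} = - 25 \cdot 2 i \sqrt{46} = - 50 i \sqrt{46}$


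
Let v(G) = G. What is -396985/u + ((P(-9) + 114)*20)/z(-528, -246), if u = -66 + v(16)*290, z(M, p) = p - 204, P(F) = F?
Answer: -1254991/13722 ≈ -91.458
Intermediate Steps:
z(M, p) = -204 + p
u = 4574 (u = -66 + 16*290 = -66 + 4640 = 4574)
-396985/u + ((P(-9) + 114)*20)/z(-528, -246) = -396985/4574 + ((-9 + 114)*20)/(-204 - 246) = -396985*1/4574 + (105*20)/(-450) = -396985/4574 + 2100*(-1/450) = -396985/4574 - 14/3 = -1254991/13722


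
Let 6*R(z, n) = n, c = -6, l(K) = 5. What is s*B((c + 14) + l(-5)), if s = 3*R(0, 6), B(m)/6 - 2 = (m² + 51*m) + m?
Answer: 15246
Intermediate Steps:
R(z, n) = n/6
B(m) = 12 + 6*m² + 312*m (B(m) = 12 + 6*((m² + 51*m) + m) = 12 + 6*(m² + 52*m) = 12 + (6*m² + 312*m) = 12 + 6*m² + 312*m)
s = 3 (s = 3*((⅙)*6) = 3*1 = 3)
s*B((c + 14) + l(-5)) = 3*(12 + 6*((-6 + 14) + 5)² + 312*((-6 + 14) + 5)) = 3*(12 + 6*(8 + 5)² + 312*(8 + 5)) = 3*(12 + 6*13² + 312*13) = 3*(12 + 6*169 + 4056) = 3*(12 + 1014 + 4056) = 3*5082 = 15246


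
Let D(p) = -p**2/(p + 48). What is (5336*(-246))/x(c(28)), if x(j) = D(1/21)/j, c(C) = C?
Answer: 778788303552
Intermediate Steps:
D(p) = -p**2/(48 + p)
x(j) = -1/(21189*j) (x(j) = (-(1/21)**2/(48 + 1/21))/j = (-1*1/441/1009/21)/j = (-1*1/441*21/1009)/j = -1/(21189*j))
(5336*(-246))/x(c(28)) = (5336*(-246))/((-1/21189/28)) = -1312656/((-1/21189*1/28)) = -1312656/(-1/593292) = -1312656*(-593292) = 778788303552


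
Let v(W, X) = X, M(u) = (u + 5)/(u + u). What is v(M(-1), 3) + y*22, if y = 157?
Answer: 3457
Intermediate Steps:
M(u) = (5 + u)/(2*u) (M(u) = (5 + u)/((2*u)) = (5 + u)*(1/(2*u)) = (5 + u)/(2*u))
v(M(-1), 3) + y*22 = 3 + 157*22 = 3 + 3454 = 3457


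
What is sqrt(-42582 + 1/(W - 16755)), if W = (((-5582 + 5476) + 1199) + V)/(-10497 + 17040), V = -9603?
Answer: I*sqrt(20473692448231016787)/21927295 ≈ 206.35*I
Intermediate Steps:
W = -8510/6543 (W = (((-5582 + 5476) + 1199) - 9603)/(-10497 + 17040) = ((-106 + 1199) - 9603)/6543 = (1093 - 9603)*(1/6543) = -8510*1/6543 = -8510/6543 ≈ -1.3006)
sqrt(-42582 + 1/(W - 16755)) = sqrt(-42582 + 1/(-8510/6543 - 16755)) = sqrt(-42582 + 1/(-109636475/6543)) = sqrt(-42582 - 6543/109636475) = sqrt(-4668540384993/109636475) = I*sqrt(20473692448231016787)/21927295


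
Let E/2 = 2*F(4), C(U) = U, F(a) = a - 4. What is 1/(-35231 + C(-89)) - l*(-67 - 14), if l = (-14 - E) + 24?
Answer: 28609199/35320 ≈ 810.00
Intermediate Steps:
F(a) = -4 + a
E = 0 (E = 2*(2*(-4 + 4)) = 2*(2*0) = 2*0 = 0)
l = 10 (l = (-14 - 1*0) + 24 = (-14 + 0) + 24 = -14 + 24 = 10)
1/(-35231 + C(-89)) - l*(-67 - 14) = 1/(-35231 - 89) - 10*(-67 - 14) = 1/(-35320) - 10*(-81) = -1/35320 - 1*(-810) = -1/35320 + 810 = 28609199/35320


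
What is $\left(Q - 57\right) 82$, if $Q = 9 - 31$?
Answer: $-6478$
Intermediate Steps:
$Q = -22$ ($Q = 9 - 31 = -22$)
$\left(Q - 57\right) 82 = \left(-22 - 57\right) 82 = \left(-79\right) 82 = -6478$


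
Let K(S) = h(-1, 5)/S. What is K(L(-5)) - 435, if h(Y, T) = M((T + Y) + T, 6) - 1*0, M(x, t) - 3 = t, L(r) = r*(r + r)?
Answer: -21741/50 ≈ -434.82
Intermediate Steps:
L(r) = 2*r**2 (L(r) = r*(2*r) = 2*r**2)
M(x, t) = 3 + t
h(Y, T) = 9 (h(Y, T) = (3 + 6) - 1*0 = 9 + 0 = 9)
K(S) = 9/S
K(L(-5)) - 435 = 9/((2*(-5)**2)) - 435 = 9/((2*25)) - 435 = 9/50 - 435 = -21741/50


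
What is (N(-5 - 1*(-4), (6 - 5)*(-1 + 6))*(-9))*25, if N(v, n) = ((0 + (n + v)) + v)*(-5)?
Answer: 3375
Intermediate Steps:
N(v, n) = -10*v - 5*n (N(v, n) = ((n + v) + v)*(-5) = (n + 2*v)*(-5) = -10*v - 5*n)
(N(-5 - 1*(-4), (6 - 5)*(-1 + 6))*(-9))*25 = ((-10*(-5 - 1*(-4)) - 5*(6 - 5)*(-1 + 6))*(-9))*25 = ((-10*(-5 + 4) - 5*5)*(-9))*25 = ((-10*(-1) - 5*5)*(-9))*25 = ((10 - 25)*(-9))*25 = -15*(-9)*25 = 135*25 = 3375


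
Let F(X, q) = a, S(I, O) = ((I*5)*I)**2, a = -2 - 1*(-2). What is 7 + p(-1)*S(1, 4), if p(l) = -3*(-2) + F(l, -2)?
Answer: 157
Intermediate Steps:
a = 0 (a = -2 + 2 = 0)
S(I, O) = 25*I**4 (S(I, O) = ((5*I)*I)**2 = (5*I**2)**2 = 25*I**4)
F(X, q) = 0
p(l) = 6 (p(l) = -3*(-2) + 0 = 6 + 0 = 6)
7 + p(-1)*S(1, 4) = 7 + 6*(25*1**4) = 7 + 6*(25*1) = 7 + 6*25 = 7 + 150 = 157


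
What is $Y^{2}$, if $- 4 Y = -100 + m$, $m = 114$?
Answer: $\frac{49}{4} \approx 12.25$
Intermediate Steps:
$Y = - \frac{7}{2}$ ($Y = - \frac{-100 + 114}{4} = \left(- \frac{1}{4}\right) 14 = - \frac{7}{2} \approx -3.5$)
$Y^{2} = \left(- \frac{7}{2}\right)^{2} = \frac{49}{4}$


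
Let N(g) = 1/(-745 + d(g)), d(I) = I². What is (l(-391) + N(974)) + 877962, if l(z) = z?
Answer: 831876755602/947931 ≈ 8.7757e+5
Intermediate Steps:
N(g) = 1/(-745 + g²)
(l(-391) + N(974)) + 877962 = (-391 + 1/(-745 + 974²)) + 877962 = (-391 + 1/(-745 + 948676)) + 877962 = (-391 + 1/947931) + 877962 = -370641020/947931 + 877962 = 831876755602/947931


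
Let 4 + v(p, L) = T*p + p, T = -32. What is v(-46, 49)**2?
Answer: 2022084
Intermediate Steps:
v(p, L) = -4 - 31*p (v(p, L) = -4 + (-32*p + p) = -4 - 31*p)
v(-46, 49)**2 = (-4 - 31*(-46))**2 = (-4 + 1426)**2 = 1422**2 = 2022084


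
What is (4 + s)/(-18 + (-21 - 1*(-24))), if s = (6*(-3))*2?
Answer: 32/15 ≈ 2.1333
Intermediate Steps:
s = -36 (s = -18*2 = -36)
(4 + s)/(-18 + (-21 - 1*(-24))) = (4 - 36)/(-18 + (-21 - 1*(-24))) = -32/(-18 + (-21 + 24)) = -32/(-18 + 3) = -32/(-15) = -1/15*(-32) = 32/15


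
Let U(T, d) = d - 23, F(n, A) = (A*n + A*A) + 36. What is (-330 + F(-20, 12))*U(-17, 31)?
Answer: -3120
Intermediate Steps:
F(n, A) = 36 + A**2 + A*n (F(n, A) = (A*n + A**2) + 36 = (A**2 + A*n) + 36 = 36 + A**2 + A*n)
U(T, d) = -23 + d
(-330 + F(-20, 12))*U(-17, 31) = (-330 + (36 + 12**2 + 12*(-20)))*(-23 + 31) = (-330 + (36 + 144 - 240))*8 = (-330 - 60)*8 = -390*8 = -3120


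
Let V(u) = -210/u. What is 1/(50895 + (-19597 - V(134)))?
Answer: 67/2097071 ≈ 3.1949e-5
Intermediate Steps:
1/(50895 + (-19597 - V(134))) = 1/(50895 + (-19597 - (-210)/134)) = 1/(50895 + (-19597 - 1*(-105/67))) = 1/(50895 + (-19597 + 105/67)) = 1/(50895 - 1312894/67) = 1/(2097071/67) = 67/2097071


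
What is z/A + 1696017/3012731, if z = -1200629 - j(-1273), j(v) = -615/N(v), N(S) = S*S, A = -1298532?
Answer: 4715337947451171191/3169858122575600934 ≈ 1.4876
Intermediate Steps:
N(S) = S²
j(v) = -615/v²
z = -1945654112126/1620529 (z = -1200629 - (-615)/(-1273)² = -1200629 - (-615)/1620529 = -1200629 - 1*(-615/1620529) = -1200629 + 615/1620529 = -1945654112126/1620529 ≈ -1.2006e+6)
z/A + 1696017/3012731 = -1945654112126/1620529/(-1298532) + 1696017/3012731 = -1945654112126/1620529*(-1/1298532) + 1696017*(1/3012731) = 972827056063/1052154381714 + 1696017/3012731 = 4715337947451171191/3169858122575600934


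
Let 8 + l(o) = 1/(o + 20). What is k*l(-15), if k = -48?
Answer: 1872/5 ≈ 374.40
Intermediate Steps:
l(o) = -8 + 1/(20 + o) (l(o) = -8 + 1/(o + 20) = -8 + 1/(20 + o))
k*l(-15) = -48*(-159 - 8*(-15))/(20 - 15) = -48*(-159 + 120)/5 = -48*(-39)/5 = -48*(-39/5) = 1872/5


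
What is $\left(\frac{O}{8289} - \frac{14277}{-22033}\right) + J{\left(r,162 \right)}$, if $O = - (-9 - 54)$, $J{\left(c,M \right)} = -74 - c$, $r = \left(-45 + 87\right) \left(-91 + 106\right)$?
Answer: $- \frac{14272541324}{20292393} \approx -703.34$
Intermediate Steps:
$r = 630$ ($r = 42 \cdot 15 = 630$)
$O = 63$ ($O = \left(-1\right) \left(-63\right) = 63$)
$\left(\frac{O}{8289} - \frac{14277}{-22033}\right) + J{\left(r,162 \right)} = \left(\frac{63}{8289} - \frac{14277}{-22033}\right) - 704 = \left(63 \cdot \frac{1}{8289} - - \frac{14277}{22033}\right) - 704 = \left(\frac{7}{921} + \frac{14277}{22033}\right) - 704 = \frac{13303348}{20292393} - 704 = - \frac{14272541324}{20292393}$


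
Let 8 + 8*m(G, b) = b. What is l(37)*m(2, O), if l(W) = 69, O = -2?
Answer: -345/4 ≈ -86.250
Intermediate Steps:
m(G, b) = -1 + b/8
l(37)*m(2, O) = 69*(-1 + (⅛)*(-2)) = 69*(-1 - ¼) = 69*(-5/4) = -345/4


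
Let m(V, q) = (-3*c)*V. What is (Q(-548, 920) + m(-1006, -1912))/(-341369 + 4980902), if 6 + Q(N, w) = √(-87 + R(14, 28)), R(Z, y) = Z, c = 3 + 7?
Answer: 10058/1546511 + I*√73/4639533 ≈ 0.0065037 + 1.8416e-6*I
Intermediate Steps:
c = 10
Q(N, w) = -6 + I*√73 (Q(N, w) = -6 + √(-87 + 14) = -6 + √(-73) = -6 + I*√73)
m(V, q) = -30*V (m(V, q) = (-3*10)*V = -30*V)
(Q(-548, 920) + m(-1006, -1912))/(-341369 + 4980902) = ((-6 + I*√73) - 30*(-1006))/(-341369 + 4980902) = ((-6 + I*√73) + 30180)/4639533 = (30174 + I*√73)*(1/4639533) = 10058/1546511 + I*√73/4639533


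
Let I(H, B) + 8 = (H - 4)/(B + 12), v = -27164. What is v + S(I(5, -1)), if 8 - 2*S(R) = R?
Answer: -597433/22 ≈ -27156.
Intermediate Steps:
I(H, B) = -8 + (-4 + H)/(12 + B) (I(H, B) = -8 + (H - 4)/(B + 12) = -8 + (-4 + H)/(12 + B))
S(R) = 4 - R/2
v + S(I(5, -1)) = -27164 + (4 - (-100 + 5 - 8*(-1))/(2*(12 - 1))) = -27164 + (4 - (-100 + 5 + 8)/(2*11)) = -27164 + (4 - (-87)/22) = -27164 + (4 - 1/2*(-87/11)) = -27164 + (4 + 87/22) = -27164 + 175/22 = -597433/22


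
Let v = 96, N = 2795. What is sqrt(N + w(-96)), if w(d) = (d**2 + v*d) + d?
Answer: sqrt(2699) ≈ 51.952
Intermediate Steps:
w(d) = d**2 + 97*d (w(d) = (d**2 + 96*d) + d = d**2 + 97*d)
sqrt(N + w(-96)) = sqrt(2795 - 96*(97 - 96)) = sqrt(2795 - 96*1) = sqrt(2795 - 96) = sqrt(2699)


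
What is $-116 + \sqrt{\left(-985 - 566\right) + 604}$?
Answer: $-116 + i \sqrt{947} \approx -116.0 + 30.773 i$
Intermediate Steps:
$-116 + \sqrt{\left(-985 - 566\right) + 604} = -116 + \sqrt{-1551 + 604} = -116 + \sqrt{-947} = -116 + i \sqrt{947}$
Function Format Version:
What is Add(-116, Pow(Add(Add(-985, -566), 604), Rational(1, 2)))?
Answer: Add(-116, Mul(I, Pow(947, Rational(1, 2)))) ≈ Add(-116.00, Mul(30.773, I))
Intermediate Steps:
Add(-116, Pow(Add(Add(-985, -566), 604), Rational(1, 2))) = Add(-116, Pow(Add(-1551, 604), Rational(1, 2))) = Add(-116, Pow(-947, Rational(1, 2))) = Add(-116, Mul(I, Pow(947, Rational(1, 2))))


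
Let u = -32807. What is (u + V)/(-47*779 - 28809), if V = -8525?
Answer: 20666/32711 ≈ 0.63177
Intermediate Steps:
(u + V)/(-47*779 - 28809) = (-32807 - 8525)/(-47*779 - 28809) = -41332/(-36613 - 28809) = -41332/(-65422) = -41332*(-1/65422) = 20666/32711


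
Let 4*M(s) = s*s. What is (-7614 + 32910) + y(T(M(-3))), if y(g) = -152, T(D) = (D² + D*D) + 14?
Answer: 25144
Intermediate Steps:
M(s) = s²/4 (M(s) = (s*s)/4 = s²/4)
T(D) = 14 + 2*D² (T(D) = (D² + D²) + 14 = 2*D² + 14 = 14 + 2*D²)
(-7614 + 32910) + y(T(M(-3))) = (-7614 + 32910) - 152 = 25296 - 152 = 25144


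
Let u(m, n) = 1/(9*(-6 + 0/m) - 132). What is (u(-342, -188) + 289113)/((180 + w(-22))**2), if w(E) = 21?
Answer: 53775017/7514586 ≈ 7.1561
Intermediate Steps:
u(m, n) = -1/186 (u(m, n) = 1/(9*(-6 + 0) - 132) = 1/(9*(-6) - 132) = 1/(-54 - 132) = 1/(-186) = -1/186)
(u(-342, -188) + 289113)/((180 + w(-22))**2) = (-1/186 + 289113)/((180 + 21)**2) = 53775017/(186*(201**2)) = (53775017/186)/40401 = (53775017/186)*(1/40401) = 53775017/7514586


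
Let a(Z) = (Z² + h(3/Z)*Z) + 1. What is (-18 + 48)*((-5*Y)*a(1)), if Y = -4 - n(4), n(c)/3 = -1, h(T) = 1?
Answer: 450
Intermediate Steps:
n(c) = -3 (n(c) = 3*(-1) = -3)
a(Z) = 1 + Z + Z² (a(Z) = (Z² + 1*Z) + 1 = (Z² + Z) + 1 = (Z + Z²) + 1 = 1 + Z + Z²)
Y = -1 (Y = -4 - 1*(-3) = -4 + 3 = -1)
(-18 + 48)*((-5*Y)*a(1)) = (-18 + 48)*((-5*(-1))*(1 + 1 + 1²)) = 30*(5*(1 + 1 + 1)) = 30*(5*3) = 30*15 = 450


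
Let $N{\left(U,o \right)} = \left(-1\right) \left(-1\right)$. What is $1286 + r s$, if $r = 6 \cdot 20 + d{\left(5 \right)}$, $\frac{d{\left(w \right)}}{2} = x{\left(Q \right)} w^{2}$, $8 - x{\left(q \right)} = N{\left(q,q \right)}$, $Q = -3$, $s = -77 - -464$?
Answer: $183176$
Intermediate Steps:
$N{\left(U,o \right)} = 1$
$s = 387$ ($s = -77 + 464 = 387$)
$x{\left(q \right)} = 7$ ($x{\left(q \right)} = 8 - 1 = 7$)
$d{\left(w \right)} = 14 w^{2}$ ($d{\left(w \right)} = 2 \cdot 7 w^{2} = 14 w^{2}$)
$r = 470$ ($r = 6 \cdot 20 + 14 \cdot 5^{2} = 120 + 14 \cdot 25 = 120 + 350 = 470$)
$1286 + r s = 1286 + 470 \cdot 387 = 1286 + 181890 = 183176$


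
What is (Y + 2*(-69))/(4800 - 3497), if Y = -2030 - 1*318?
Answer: -2486/1303 ≈ -1.9079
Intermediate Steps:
Y = -2348 (Y = -2030 - 318 = -2348)
(Y + 2*(-69))/(4800 - 3497) = (-2348 + 2*(-69))/(4800 - 3497) = (-2348 - 138)/1303 = -2486*1/1303 = -2486/1303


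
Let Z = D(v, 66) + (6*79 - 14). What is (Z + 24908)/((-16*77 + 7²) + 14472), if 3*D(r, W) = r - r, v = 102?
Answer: 25368/13289 ≈ 1.9089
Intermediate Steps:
D(r, W) = 0 (D(r, W) = (r - r)/3 = (⅓)*0 = 0)
Z = 460 (Z = 0 + (6*79 - 14) = 0 + (474 - 14) = 0 + 460 = 460)
(Z + 24908)/((-16*77 + 7²) + 14472) = (460 + 24908)/((-16*77 + 7²) + 14472) = 25368/((-1232 + 49) + 14472) = 25368/(-1183 + 14472) = 25368/13289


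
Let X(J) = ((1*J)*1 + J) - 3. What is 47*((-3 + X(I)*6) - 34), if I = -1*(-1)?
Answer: -2021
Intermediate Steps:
I = 1
X(J) = -3 + 2*J (X(J) = (J*1 + J) - 3 = (J + J) - 3 = 2*J - 3 = -3 + 2*J)
47*((-3 + X(I)*6) - 34) = 47*((-3 + (-3 + 2*1)*6) - 34) = 47*((-3 + (-3 + 2)*6) - 34) = 47*((-3 - 1*6) - 34) = 47*((-3 - 6) - 34) = 47*(-9 - 34) = 47*(-43) = -2021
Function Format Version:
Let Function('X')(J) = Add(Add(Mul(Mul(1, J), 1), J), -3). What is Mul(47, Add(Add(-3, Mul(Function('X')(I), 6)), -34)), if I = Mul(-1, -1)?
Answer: -2021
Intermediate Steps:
I = 1
Function('X')(J) = Add(-3, Mul(2, J)) (Function('X')(J) = Add(Add(Mul(J, 1), J), -3) = Add(Add(J, J), -3) = Add(Mul(2, J), -3) = Add(-3, Mul(2, J)))
Mul(47, Add(Add(-3, Mul(Function('X')(I), 6)), -34)) = Mul(47, Add(Add(-3, Mul(Add(-3, Mul(2, 1)), 6)), -34)) = Mul(47, Add(Add(-3, Mul(Add(-3, 2), 6)), -34)) = Mul(47, Add(Add(-3, Mul(-1, 6)), -34)) = Mul(47, Add(Add(-3, -6), -34)) = Mul(47, Add(-9, -34)) = Mul(47, -43) = -2021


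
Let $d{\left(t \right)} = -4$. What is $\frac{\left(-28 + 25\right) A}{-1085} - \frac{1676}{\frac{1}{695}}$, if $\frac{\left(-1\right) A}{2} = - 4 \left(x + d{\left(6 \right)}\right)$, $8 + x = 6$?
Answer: $- \frac{1263829844}{1085} \approx -1.1648 \cdot 10^{6}$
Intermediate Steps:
$x = -2$ ($x = -8 + 6 = -2$)
$A = -48$ ($A = - 2 \left(- 4 \left(-2 - 4\right)\right) = - 2 \left(\left(-4\right) \left(-6\right)\right) = \left(-2\right) 24 = -48$)
$\frac{\left(-28 + 25\right) A}{-1085} - \frac{1676}{\frac{1}{695}} = \frac{\left(-28 + 25\right) \left(-48\right)}{-1085} - \frac{1676}{\frac{1}{695}} = \left(-3\right) \left(-48\right) \left(- \frac{1}{1085}\right) - 1676 \frac{1}{\frac{1}{695}} = 144 \left(- \frac{1}{1085}\right) - 1164820 = - \frac{144}{1085} - 1164820 = - \frac{1263829844}{1085}$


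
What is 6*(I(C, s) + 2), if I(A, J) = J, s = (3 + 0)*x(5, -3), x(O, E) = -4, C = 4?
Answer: -60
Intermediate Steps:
s = -12 (s = (3 + 0)*(-4) = 3*(-4) = -12)
6*(I(C, s) + 2) = 6*(-12 + 2) = 6*(-10) = -60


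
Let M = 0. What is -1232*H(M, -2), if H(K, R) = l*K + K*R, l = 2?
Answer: 0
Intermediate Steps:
H(K, R) = 2*K + K*R
-1232*H(M, -2) = -0*(2 - 2) = -0*0 = -1232*0 = 0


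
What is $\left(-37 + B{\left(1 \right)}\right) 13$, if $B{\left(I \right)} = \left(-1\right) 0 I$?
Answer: $-481$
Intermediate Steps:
$B{\left(I \right)} = 0$ ($B{\left(I \right)} = 0 I = 0$)
$\left(-37 + B{\left(1 \right)}\right) 13 = \left(-37 + 0\right) 13 = \left(-37\right) 13 = -481$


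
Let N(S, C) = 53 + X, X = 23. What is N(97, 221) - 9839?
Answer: -9763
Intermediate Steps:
N(S, C) = 76 (N(S, C) = 53 + 23 = 76)
N(97, 221) - 9839 = 76 - 9839 = -9763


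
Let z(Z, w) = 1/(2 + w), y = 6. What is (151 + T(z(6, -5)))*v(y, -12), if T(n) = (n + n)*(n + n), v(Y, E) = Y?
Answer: 2726/3 ≈ 908.67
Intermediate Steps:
T(n) = 4*n² (T(n) = (2*n)*(2*n) = 4*n²)
(151 + T(z(6, -5)))*v(y, -12) = (151 + 4*(1/(2 - 5))²)*6 = (151 + 4*(1/(-3))²)*6 = (151 + 4*(-⅓)²)*6 = (151 + 4*(⅑))*6 = (151 + 4/9)*6 = (1363/9)*6 = 2726/3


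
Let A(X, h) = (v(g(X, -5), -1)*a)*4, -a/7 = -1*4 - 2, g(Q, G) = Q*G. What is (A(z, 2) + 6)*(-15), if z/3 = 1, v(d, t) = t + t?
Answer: 4950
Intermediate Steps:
g(Q, G) = G*Q
v(d, t) = 2*t
z = 3 (z = 3*1 = 3)
a = 42 (a = -7*(-1*4 - 2) = -7*(-4 - 2) = -7*(-6) = 42)
A(X, h) = -336 (A(X, h) = ((2*(-1))*42)*4 = -2*42*4 = -84*4 = -336)
(A(z, 2) + 6)*(-15) = (-336 + 6)*(-15) = -330*(-15) = 4950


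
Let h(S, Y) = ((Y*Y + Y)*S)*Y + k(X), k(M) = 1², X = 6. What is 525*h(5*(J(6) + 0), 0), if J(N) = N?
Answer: 525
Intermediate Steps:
k(M) = 1
h(S, Y) = 1 + S*Y*(Y + Y²) (h(S, Y) = ((Y*Y + Y)*S)*Y + 1 = ((Y² + Y)*S)*Y + 1 = ((Y + Y²)*S)*Y + 1 = (S*(Y + Y²))*Y + 1 = S*Y*(Y + Y²) + 1 = 1 + S*Y*(Y + Y²))
525*h(5*(J(6) + 0), 0) = 525*(1 + (5*(6 + 0))*0² + (5*(6 + 0))*0³) = 525*(1 + (5*6)*0 + (5*6)*0) = 525*(1 + 30*0 + 30*0) = 525*(1 + 0 + 0) = 525*1 = 525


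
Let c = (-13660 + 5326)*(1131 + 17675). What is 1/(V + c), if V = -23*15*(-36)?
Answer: -1/156716784 ≈ -6.3809e-9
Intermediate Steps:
V = 12420 (V = -345*(-36) = 12420)
c = -156729204 (c = -8334*18806 = -156729204)
1/(V + c) = 1/(12420 - 156729204) = 1/(-156716784) = -1/156716784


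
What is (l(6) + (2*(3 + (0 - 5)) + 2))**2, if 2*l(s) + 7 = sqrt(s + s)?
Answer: 133/4 - 11*sqrt(3) ≈ 14.197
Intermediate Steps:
l(s) = -7/2 + sqrt(2)*sqrt(s)/2 (l(s) = -7/2 + sqrt(s + s)/2 = -7/2 + sqrt(2*s)/2 = -7/2 + (sqrt(2)*sqrt(s))/2 = -7/2 + sqrt(2)*sqrt(s)/2)
(l(6) + (2*(3 + (0 - 5)) + 2))**2 = ((-7/2 + sqrt(2)*sqrt(6)/2) + (2*(3 + (0 - 5)) + 2))**2 = ((-7/2 + sqrt(3)) + (2*(3 - 5) + 2))**2 = ((-7/2 + sqrt(3)) + (2*(-2) + 2))**2 = ((-7/2 + sqrt(3)) + (-4 + 2))**2 = ((-7/2 + sqrt(3)) - 2)**2 = (-11/2 + sqrt(3))**2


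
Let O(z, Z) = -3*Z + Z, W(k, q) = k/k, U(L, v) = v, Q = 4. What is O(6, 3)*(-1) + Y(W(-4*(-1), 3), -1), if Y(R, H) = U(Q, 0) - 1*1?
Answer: 5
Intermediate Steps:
W(k, q) = 1
Y(R, H) = -1 (Y(R, H) = 0 - 1*1 = 0 - 1 = -1)
O(z, Z) = -2*Z
O(6, 3)*(-1) + Y(W(-4*(-1), 3), -1) = -2*3*(-1) - 1 = -6*(-1) - 1 = 6 - 1 = 5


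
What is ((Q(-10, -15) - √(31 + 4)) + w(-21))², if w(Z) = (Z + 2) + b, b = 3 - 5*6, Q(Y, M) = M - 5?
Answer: (66 + √35)² ≈ 5171.9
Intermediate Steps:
Q(Y, M) = -5 + M
b = -27 (b = 3 - 30 = -27)
w(Z) = -25 + Z (w(Z) = (Z + 2) - 27 = (2 + Z) - 27 = -25 + Z)
((Q(-10, -15) - √(31 + 4)) + w(-21))² = (((-5 - 15) - √(31 + 4)) + (-25 - 21))² = ((-20 - √35) - 46)² = (-66 - √35)²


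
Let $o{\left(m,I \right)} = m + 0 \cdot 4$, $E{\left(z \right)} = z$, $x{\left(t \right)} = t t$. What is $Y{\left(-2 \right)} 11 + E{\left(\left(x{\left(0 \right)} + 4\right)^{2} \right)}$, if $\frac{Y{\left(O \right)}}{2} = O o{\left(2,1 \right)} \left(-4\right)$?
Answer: $368$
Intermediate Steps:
$x{\left(t \right)} = t^{2}$
$o{\left(m,I \right)} = m$ ($o{\left(m,I \right)} = m + 0 = m$)
$Y{\left(O \right)} = - 16 O$ ($Y{\left(O \right)} = 2 O 2 \left(-4\right) = 2 \cdot 2 O \left(-4\right) = 2 \left(- 8 O\right) = - 16 O$)
$Y{\left(-2 \right)} 11 + E{\left(\left(x{\left(0 \right)} + 4\right)^{2} \right)} = \left(-16\right) \left(-2\right) 11 + \left(0^{2} + 4\right)^{2} = 32 \cdot 11 + \left(0 + 4\right)^{2} = 352 + 4^{2} = 352 + 16 = 368$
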